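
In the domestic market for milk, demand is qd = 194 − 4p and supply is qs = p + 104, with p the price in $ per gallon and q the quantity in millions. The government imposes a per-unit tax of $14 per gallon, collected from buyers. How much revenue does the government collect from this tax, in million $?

Without the tax, 194 − 4p = p + 104 gives 5p = 90, so p* = $18 and q* = 122.
With the tax collected from buyers, demand (in seller-price terms) shifts: qd = 194 − 4(p + 14).
New equilibrium: buyers pay $20.8, suppliers receive $6.8, q = 110.8. (Wedge: pb − ps = 14.)
Revenue = t · Q = 14 · 110.8 = $1551.2.

Tax revenue = $1551.2 million.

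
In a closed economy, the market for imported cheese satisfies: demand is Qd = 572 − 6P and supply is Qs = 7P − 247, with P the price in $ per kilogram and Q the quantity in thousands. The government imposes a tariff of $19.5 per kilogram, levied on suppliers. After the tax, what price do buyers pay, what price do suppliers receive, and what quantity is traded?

Without the tax, 572 − 6P = 7P − 247 gives 13P = 819, so P* = $63 and Q* = 194.
With the tax collected from suppliers, supply shifts: Qs = 7(P − 19.5) − 247.
New equilibrium: buyers pay $73.5, suppliers receive $54, Q = 131. (Wedge: Pb − Ps = 19.5.)

Buyers pay $73.5; suppliers receive $54; quantity = 131.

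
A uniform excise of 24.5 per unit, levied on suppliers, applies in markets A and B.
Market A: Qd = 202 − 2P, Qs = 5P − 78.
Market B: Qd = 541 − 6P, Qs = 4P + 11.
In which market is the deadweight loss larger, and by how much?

Market A: pre-tax P* = 40, Q* = 122; post-tax Q = 87; deadweight loss = 428.75.
Market B: pre-tax P* = 53, Q* = 223; post-tax Q = 164.2; deadweight loss = 720.3.
Difference: 428.75 vs 720.3 → market B is larger by 291.55.

Market B, by 291.55.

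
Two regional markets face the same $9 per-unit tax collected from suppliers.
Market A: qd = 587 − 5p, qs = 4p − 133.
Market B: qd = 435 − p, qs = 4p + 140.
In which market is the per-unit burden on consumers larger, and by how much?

Market B, by $3.2.

Market A: pre-tax p* = $80, q* = 187; post-tax q = 167; per-unit burden on consumers = $4.
Market B: pre-tax p* = $59, q* = 376; post-tax q = 368.8; per-unit burden on consumers = $7.2.
Difference: $4 vs $7.2 → market B is larger by $3.2.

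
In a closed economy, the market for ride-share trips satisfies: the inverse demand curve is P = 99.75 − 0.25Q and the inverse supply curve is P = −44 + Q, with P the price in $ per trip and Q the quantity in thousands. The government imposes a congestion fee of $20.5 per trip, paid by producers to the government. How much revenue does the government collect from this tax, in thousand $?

Tax revenue = $2021.3 thousand.

Inverting to Q(P) form: Qd = 399 − 4P; Qs = P + 44.
Without the tax, 399 − 4P = P + 44 gives 5P = 355, so P* = $71 and Q* = 115.
With the tax collected from producers, supply shifts: Qs = (P − 20.5) + 44.
Solving gives Q = 98.6 with consumers paying $75.1 and producers receiving $54.6 (the $20.5 wedge).
Revenue = t · Q = 20.5 · 98.6 = $2021.3.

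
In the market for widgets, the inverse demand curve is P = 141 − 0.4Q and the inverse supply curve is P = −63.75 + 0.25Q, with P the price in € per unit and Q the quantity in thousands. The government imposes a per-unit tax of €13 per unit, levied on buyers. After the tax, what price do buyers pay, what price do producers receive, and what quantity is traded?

Buyers pay €23; producers receive €10; quantity = 295.

Rewrite in direct form: Qd = 352.5 − 2.5P and Qs = 4P + 255.
Without the tax, 352.5 − 2.5P = 4P + 255 gives 6.5P = 97.5, so P* = €15 and Q* = 315.
With the tax collected from buyers, demand (in seller-price terms) shifts: Qd = 352.5 − 2.5(P + 13).
Solving gives Q = 295 with buyers paying €23 and producers receiving €10 (the €13 wedge).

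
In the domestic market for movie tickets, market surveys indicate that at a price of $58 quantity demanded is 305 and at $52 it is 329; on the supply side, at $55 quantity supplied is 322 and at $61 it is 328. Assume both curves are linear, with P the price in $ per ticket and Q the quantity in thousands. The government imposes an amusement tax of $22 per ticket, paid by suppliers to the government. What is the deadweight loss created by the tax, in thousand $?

Demand slope: (329 − 305)/(52 − 58) = -4, so Qd = 537 − 4P.
Supply slope: (328 − 322)/(61 − 55) = 1, so Qs = P + 267.
Without the tax, 537 − 4P = P + 267 gives 5P = 270, so P* = $54 and Q* = 321.
With the tax collected from suppliers, supply shifts: Qs = (P − 22) + 267.
Solving gives Q = 303.4 with consumers paying $58.4 and suppliers receiving $36.4 (the $22 wedge).
Quantity falls by |ΔQ| = |321 − 303.4| = 17.6.
DWL = ½ · t · |ΔQ| = ½ · 22 · 17.6 = $193.6.

Deadweight loss = $193.6 thousand.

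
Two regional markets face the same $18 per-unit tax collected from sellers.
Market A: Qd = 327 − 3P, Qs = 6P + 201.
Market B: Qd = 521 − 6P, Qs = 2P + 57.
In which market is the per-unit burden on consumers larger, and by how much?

Market A: pre-tax P* = $14, Q* = 285; post-tax Q = 249; per-unit burden on consumers = $12.
Market B: pre-tax P* = $58, Q* = 173; post-tax Q = 146; per-unit burden on consumers = $4.5.
Difference: $12 vs $4.5 → market A is larger by $7.5.

Market A, by $7.5.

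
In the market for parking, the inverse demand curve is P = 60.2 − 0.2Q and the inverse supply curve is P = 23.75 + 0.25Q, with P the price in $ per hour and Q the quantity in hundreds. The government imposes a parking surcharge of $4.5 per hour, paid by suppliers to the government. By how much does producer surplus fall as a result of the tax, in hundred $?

Inverting to Q(P) form: Qd = 301 − 5P; Qs = 4P − 95.
Before the tax: set 301 − 5P = 4P − 95 → P* = $44, Q* = 81.
With the tax collected from suppliers, supply shifts: Qs = 4(P − 4.5) − 95.
New equilibrium: buyers pay $46, suppliers receive $41.5, Q = 71. (Wedge: Pb − Ps = 4.5.)
ΔPS is the trapezoid between Q = 71 and Q = 81 of height $2.5: ½ · (81 + 71) · 2.5 = $190.

Producer surplus falls by $190 hundred.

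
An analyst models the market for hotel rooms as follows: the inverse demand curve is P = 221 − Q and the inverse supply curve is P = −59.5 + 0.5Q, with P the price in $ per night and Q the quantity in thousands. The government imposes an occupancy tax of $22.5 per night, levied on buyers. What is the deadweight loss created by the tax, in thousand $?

Deadweight loss = $168.75 thousand.

Inverting to Q(P) form: Qd = 221 − P; Qs = 2P + 119.
Without the tax, 221 − P = 2P + 119 gives 3P = 102, so P* = $34 and Q* = 187.
With the tax collected from buyers, demand (in seller-price terms) shifts: Qd = 221 − (P + 22.5).
New equilibrium: buyers pay $49, producers receive $26.5, Q = 172. (Wedge: Pb − Ps = 22.5.)
Quantity falls by |ΔQ| = |187 − 172| = 15.
DWL = ½ · t · |ΔQ| = ½ · 22.5 · 15 = $168.75.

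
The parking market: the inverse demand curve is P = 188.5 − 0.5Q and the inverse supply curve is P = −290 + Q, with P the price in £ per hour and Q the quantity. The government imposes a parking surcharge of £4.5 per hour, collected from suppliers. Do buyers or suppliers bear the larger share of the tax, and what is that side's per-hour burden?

Suppliers bear the larger share: £3 per hour.

Inverting to Q(P) form: Qd = 377 − 2P; Qs = P + 290.
Without the tax, 377 − 2P = P + 290 gives 3P = 87, so P* = £29 and Q* = 319.
With the tax collected from suppliers, supply shifts: Qs = (P − 4.5) + 290.
Solving gives Q = 316 with buyers paying £30.5 and suppliers receiving £26 (the £4.5 wedge).
Per-hour burden: buyers £1.5, suppliers £3.
Suppliers take the larger share because supply is less price-elastic here (demand slope 2 vs supply slope 1).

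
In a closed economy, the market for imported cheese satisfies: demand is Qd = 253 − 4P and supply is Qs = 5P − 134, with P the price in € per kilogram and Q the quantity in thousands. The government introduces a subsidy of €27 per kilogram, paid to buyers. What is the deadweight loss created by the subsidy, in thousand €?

Without the subsidy, 253 − 4P = 5P − 134 gives 9P = 387, so P* = €43 and Q* = 81.
With a per-unit subsidy paid to buyers, each effectively pays P − 27, so demand becomes Qd = 253 − 4(P − 27).
Solving gives Q = 141 with buyers paying €28 and sellers receiving €55 (the €27 wedge).
Quantity rises by |ΔQ| = |81 − 141| = 60.
DWL = ½ · t · |ΔQ| = ½ · 27 · 60 = €810.

Deadweight loss = €810 thousand.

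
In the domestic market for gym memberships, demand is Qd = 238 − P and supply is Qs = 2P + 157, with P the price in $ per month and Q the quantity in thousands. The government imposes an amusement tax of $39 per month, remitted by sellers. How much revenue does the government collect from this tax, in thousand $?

Tax revenue = $7215 thousand.

Without the tax, 238 − P = 2P + 157 gives 3P = 81, so P* = $27 and Q* = 211.
With the tax collected from sellers, supply shifts: Qs = 2(P − 39) + 157.
New equilibrium: buyers pay $53, sellers receive $14, Q = 185. (Wedge: Pb − Ps = 39.)
Revenue = t · Q = 39 · 185 = $7215.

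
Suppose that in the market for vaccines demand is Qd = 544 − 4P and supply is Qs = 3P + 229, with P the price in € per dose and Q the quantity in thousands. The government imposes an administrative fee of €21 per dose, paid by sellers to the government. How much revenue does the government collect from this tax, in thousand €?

Tax revenue = €6888 thousand.

Without the tax, 544 − 4P = 3P + 229 gives 7P = 315, so P* = €45 and Q* = 364.
With the tax collected from sellers, supply shifts: Qs = 3(P − 21) + 229.
New equilibrium: consumers pay €54, sellers receive €33, Q = 328. (Wedge: Pb − Ps = 21.)
Revenue = t · Q = 21 · 328 = €6888.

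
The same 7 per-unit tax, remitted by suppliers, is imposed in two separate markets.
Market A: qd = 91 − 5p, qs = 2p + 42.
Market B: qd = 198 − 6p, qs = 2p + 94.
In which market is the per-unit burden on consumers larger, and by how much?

Market A, by 0.25.

Market A: pre-tax p* = 7, q* = 56; post-tax q = 46; per-unit burden on consumers = 2.
Market B: pre-tax p* = 13, q* = 120; post-tax q = 109.5; per-unit burden on consumers = 1.75.
Difference: 2 vs 1.75 → market A is larger by 0.25.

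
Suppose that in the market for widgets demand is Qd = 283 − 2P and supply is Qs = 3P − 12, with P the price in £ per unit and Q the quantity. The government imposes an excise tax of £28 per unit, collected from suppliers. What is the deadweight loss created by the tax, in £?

Deadweight loss = £470.4.

Without the tax, 283 − 2P = 3P − 12 gives 5P = 295, so P* = £59 and Q* = 165.
With the tax collected from suppliers, supply shifts: Qs = 3(P − 28) − 12.
Solving gives Q = 131.4 with buyers paying £75.8 and suppliers receiving £47.8 (the £28 wedge).
Quantity falls by |ΔQ| = |165 − 131.4| = 33.6.
DWL = ½ · t · |ΔQ| = ½ · 28 · 33.6 = £470.4.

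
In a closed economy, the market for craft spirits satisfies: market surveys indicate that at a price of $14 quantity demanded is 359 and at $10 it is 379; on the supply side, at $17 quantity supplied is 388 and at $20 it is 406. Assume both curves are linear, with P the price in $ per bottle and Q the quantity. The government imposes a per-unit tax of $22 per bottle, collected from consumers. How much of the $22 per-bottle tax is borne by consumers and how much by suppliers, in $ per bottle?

Demand slope: (379 − 359)/(10 − 14) = -5, so Qd = 429 − 5P.
Supply slope: (406 − 388)/(20 − 17) = 6, so Qs = 6P + 286.
Without the tax, 429 − 5P = 6P + 286 gives 11P = 143, so P* = $13 and Q* = 364.
With the tax collected from consumers, demand (in seller-price terms) shifts: Qd = 429 − 5(P + 22).
New equilibrium: consumers pay $25, suppliers receive $3, Q = 304. (Wedge: Pb − Ps = 22.)
Burden on consumers: $12; on suppliers: $10. (They sum to $22.)
The less price-elastic side of the market bears the larger share of a per-unit tax.

Consumers bear $12 per bottle; suppliers bear $10 per bottle.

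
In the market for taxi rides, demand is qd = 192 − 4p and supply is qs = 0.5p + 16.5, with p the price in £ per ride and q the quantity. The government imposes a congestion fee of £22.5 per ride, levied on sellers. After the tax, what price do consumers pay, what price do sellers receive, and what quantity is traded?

Before the tax: set 192 − 4p = 0.5p + 16.5 → p* = £39, q* = 36.
With the tax collected from sellers, supply shifts: qs = 0.5(p − 22.5) + 16.5.
Solving gives q = 26 with consumers paying £41.5 and sellers receiving £19 (the £22.5 wedge).
The less price-elastic side of the market bears the larger share of a per-unit tax.

Consumers pay £41.5; sellers receive £19; quantity = 26.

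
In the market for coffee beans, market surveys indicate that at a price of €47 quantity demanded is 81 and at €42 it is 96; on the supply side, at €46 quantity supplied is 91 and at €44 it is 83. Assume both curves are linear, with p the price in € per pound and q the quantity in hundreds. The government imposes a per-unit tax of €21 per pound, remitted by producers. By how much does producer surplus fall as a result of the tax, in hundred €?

Producer surplus falls by €621 hundred.

Demand slope: (96 − 81)/(42 − 47) = -3, so qd = 222 − 3p.
Supply slope: (83 − 91)/(44 − 46) = 4, so qs = 4p − 93.
Without the tax, 222 − 3p = 4p − 93 gives 7p = 315, so p* = €45 and q* = 87.
With the tax collected from producers, supply shifts: qs = 4(p − 21) − 93.
New equilibrium: buyers pay €57, producers receive €36, q = 51. (Wedge: pb − ps = 21.)
ΔPS is the trapezoid between Q = 51 and Q = 87 of height €9: ½ · (87 + 51) · 9 = €621.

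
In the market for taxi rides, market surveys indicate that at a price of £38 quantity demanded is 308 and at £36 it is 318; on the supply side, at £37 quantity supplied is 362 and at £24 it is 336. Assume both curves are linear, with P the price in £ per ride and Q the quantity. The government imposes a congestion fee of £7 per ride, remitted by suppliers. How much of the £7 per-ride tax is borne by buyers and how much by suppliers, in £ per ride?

Buyers bear £2 per ride; suppliers bear £5 per ride.

Demand slope: (318 − 308)/(36 − 38) = -5, so Qd = 498 − 5P.
Supply slope: (336 − 362)/(24 − 37) = 2, so Qs = 2P + 288.
Without the tax, 498 − 5P = 2P + 288 gives 7P = 210, so P* = £30 and Q* = 348.
With the tax collected from suppliers, supply shifts: Qs = 2(P − 7) + 288.
Solving gives Q = 338 with buyers paying £32 and suppliers receiving £25 (the £7 wedge).
Burden on buyers: £2; on suppliers: £5. (They sum to £7.)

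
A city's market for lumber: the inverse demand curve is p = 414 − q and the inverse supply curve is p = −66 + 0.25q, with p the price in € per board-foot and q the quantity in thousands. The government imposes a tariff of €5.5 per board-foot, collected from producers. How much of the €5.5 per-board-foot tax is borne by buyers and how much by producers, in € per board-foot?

Inverting to q(p) form: qd = 414 − p; qs = 4p + 264.
Without the tax, 414 − p = 4p + 264 gives 5p = 150, so p* = €30 and q* = 384.
With the tax collected from producers, supply shifts: qs = 4(p − 5.5) + 264.
New equilibrium: buyers pay €34.4, producers receive €28.9, q = 379.6. (Wedge: pb − ps = 5.5.)
Burden on buyers: €4.4; on producers: €1.1. (They sum to €5.5.)
The less price-elastic side of the market bears the larger share of a per-unit tax.

Buyers bear €4.4 per board-foot; producers bear €1.1 per board-foot.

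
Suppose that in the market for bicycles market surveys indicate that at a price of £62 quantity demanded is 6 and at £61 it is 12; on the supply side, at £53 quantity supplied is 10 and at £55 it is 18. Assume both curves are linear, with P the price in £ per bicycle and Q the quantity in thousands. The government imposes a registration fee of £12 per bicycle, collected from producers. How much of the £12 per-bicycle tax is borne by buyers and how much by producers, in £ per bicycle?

Demand slope: (12 − 6)/(61 − 62) = -6, so Qd = 378 − 6P.
Supply slope: (18 − 10)/(55 − 53) = 4, so Qs = 4P − 202.
Before the tax: set 378 − 6P = 4P − 202 → P* = £58, Q* = 30.
With the tax collected from producers, supply shifts: Qs = 4(P − 12) − 202.
Solving gives Q = 1.2 with buyers paying £62.8 and producers receiving £50.8 (the £12 wedge).
Burden on buyers: £4.8; on producers: £7.2. (They sum to £12.)

Buyers bear £4.8 per bicycle; producers bear £7.2 per bicycle.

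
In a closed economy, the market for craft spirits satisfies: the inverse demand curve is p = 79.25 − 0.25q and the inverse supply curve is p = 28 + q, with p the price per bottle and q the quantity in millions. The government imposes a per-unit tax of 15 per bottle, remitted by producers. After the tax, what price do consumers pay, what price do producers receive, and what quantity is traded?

Consumers pay 72; producers receive 57; quantity = 29.

Rewrite in direct form: qd = 317 − 4p and qs = p − 28.
Before the tax: set 317 − 4p = p − 28 → p* = 69, q* = 41.
With the tax collected from producers, supply shifts: qs = (p − 15) − 28.
New equilibrium: consumers pay 72, producers receive 57, q = 29. (Wedge: pb − ps = 15.)
The less price-elastic side of the market bears the larger share of a per-unit tax.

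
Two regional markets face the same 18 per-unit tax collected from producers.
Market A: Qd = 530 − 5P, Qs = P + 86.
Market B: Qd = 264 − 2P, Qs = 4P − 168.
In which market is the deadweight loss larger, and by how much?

Market B, by 81.

Market A: pre-tax P* = 74, Q* = 160; post-tax Q = 145; deadweight loss = 135.
Market B: pre-tax P* = 72, Q* = 120; post-tax Q = 96; deadweight loss = 216.
Difference: 135 vs 216 → market B is larger by 81.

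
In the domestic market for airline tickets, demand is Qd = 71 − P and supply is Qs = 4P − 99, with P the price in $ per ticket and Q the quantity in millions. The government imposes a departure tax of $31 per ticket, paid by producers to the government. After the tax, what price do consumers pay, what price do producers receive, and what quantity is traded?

Consumers pay $58.8; producers receive $27.8; quantity = 12.2.

Without the tax, 71 − P = 4P − 99 gives 5P = 170, so P* = $34 and Q* = 37.
With the tax collected from producers, supply shifts: Qs = 4(P − 31) − 99.
New equilibrium: consumers pay $58.8, producers receive $27.8, Q = 12.2. (Wedge: Pb − Ps = 31.)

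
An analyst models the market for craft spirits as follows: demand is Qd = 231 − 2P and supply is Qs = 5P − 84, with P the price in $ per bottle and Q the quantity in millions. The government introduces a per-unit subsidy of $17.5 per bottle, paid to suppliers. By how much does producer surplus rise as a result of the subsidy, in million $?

Before the subsidy: set 231 − 2P = 5P − 84 → P* = $45, Q* = 141.
With a per-unit subsidy paid to suppliers, each receives P + 17.5 per unit sold, so supply becomes Qs = 5(P + 17.5) − 84.
Solving gives Q = 166 with consumers paying $32.5 and suppliers receiving $50 (the $17.5 wedge).
ΔPS is the trapezoid between Q = 166 and Q = 141 of height $5: ½ · (141 + 166) · 5 = $767.5.

Producer surplus rises by $767.5 million.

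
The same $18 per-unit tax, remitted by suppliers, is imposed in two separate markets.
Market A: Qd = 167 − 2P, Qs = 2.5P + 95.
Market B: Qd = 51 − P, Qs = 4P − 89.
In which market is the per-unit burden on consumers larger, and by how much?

Market A: pre-tax P* = $16, Q* = 135; post-tax Q = 115; per-unit burden on consumers = $10.
Market B: pre-tax P* = $28, Q* = 23; post-tax Q = 8.6; per-unit burden on consumers = $14.4.
Difference: $10 vs $14.4 → market B is larger by $4.4.

Market B, by $4.4.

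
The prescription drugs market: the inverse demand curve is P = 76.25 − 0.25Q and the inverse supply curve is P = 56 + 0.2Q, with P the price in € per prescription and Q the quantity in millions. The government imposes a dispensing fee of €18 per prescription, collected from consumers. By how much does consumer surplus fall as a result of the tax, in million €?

Consumer surplus falls by €250 million.

Inverting to Q(P) form: Qd = 305 − 4P; Qs = 5P − 280.
Before the tax: set 305 − 4P = 5P − 280 → P* = €65, Q* = 45.
With the tax collected from consumers, demand (in seller-price terms) shifts: Qd = 305 − 4(P + 18).
New equilibrium: consumers pay €75, sellers receive €57, Q = 5. (Wedge: Pb − Ps = 18.)
ΔCS is the trapezoid between Q = 5 and Q = 45 of height €10: ½ · (45 + 5) · 10 = €250.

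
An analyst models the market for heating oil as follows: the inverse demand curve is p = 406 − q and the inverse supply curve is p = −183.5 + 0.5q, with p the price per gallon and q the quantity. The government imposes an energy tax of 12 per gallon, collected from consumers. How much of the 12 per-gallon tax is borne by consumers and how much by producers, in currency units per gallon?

Consumers bear 8 per gallon; producers bear 4 per gallon.

Rewrite in direct form: qd = 406 − p and qs = 2p + 367.
Without the tax, 406 − p = 2p + 367 gives 3p = 39, so p* = 13 and q* = 393.
With the tax collected from consumers, demand (in seller-price terms) shifts: qd = 406 − (p + 12).
New equilibrium: consumers pay 21, producers receive 9, q = 385. (Wedge: pb − ps = 12.)
Burden on consumers: 8; on producers: 4. (They sum to 12.)
The less price-elastic side of the market bears the larger share of a per-unit tax.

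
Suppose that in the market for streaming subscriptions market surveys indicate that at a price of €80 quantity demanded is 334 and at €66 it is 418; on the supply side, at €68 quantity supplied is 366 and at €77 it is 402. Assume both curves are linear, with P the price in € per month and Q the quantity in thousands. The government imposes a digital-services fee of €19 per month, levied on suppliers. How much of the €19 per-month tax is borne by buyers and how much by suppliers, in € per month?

Buyers bear €7.6 per month; suppliers bear €11.4 per month.

Demand slope: (418 − 334)/(66 − 80) = -6, so Qd = 814 − 6P.
Supply slope: (402 − 366)/(77 − 68) = 4, so Qs = 4P + 94.
Before the tax: set 814 − 6P = 4P + 94 → P* = €72, Q* = 382.
With the tax collected from suppliers, supply shifts: Qs = 4(P − 19) + 94.
New equilibrium: buyers pay €79.6, suppliers receive €60.6, Q = 336.4. (Wedge: Pb − Ps = 19.)
Burden on buyers: €7.6; on suppliers: €11.4. (They sum to €19.)
The less price-elastic side of the market bears the larger share of a per-unit tax.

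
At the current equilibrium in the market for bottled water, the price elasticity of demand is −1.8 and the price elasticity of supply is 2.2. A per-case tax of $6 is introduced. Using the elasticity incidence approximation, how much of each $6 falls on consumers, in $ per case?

Consumers bear ≈ $3.3 per case.

Incidence ratio: consumers' share ≈ εs / (εs + |εd|) = 2.2 / (2.2 + 1.8) = 0.55.
So consumers bear ≈ 0.55 × $6 = $3.3; sellers bear $2.7.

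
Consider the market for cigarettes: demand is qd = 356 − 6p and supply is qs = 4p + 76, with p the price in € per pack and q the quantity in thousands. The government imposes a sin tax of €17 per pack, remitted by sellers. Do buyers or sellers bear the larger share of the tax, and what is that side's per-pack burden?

Before the tax: set 356 − 6p = 4p + 76 → p* = €28, q* = 188.
With the tax collected from sellers, supply shifts: qs = 4(p − 17) + 76.
New equilibrium: buyers pay €34.8, sellers receive €17.8, q = 147.2. (Wedge: pb − ps = 17.)
Per-pack burden: buyers €6.8, sellers €10.2.
Sellers take the larger share because supply is less price-elastic here (demand slope 6 vs supply slope 4).
The less price-elastic side of the market bears the larger share of a per-unit tax.

Sellers bear the larger share: €10.2 per pack.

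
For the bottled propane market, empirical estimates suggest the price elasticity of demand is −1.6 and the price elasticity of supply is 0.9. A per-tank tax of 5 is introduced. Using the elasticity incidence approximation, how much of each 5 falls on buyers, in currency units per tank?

Buyers bear ≈ 1.8 per tank.

Incidence ratio: buyers' share ≈ εs / (εs + |εd|) = 0.9 / (0.9 + 1.6) = 0.36.
So buyers bear ≈ 0.36 × 5 = 1.8; suppliers bear 3.2.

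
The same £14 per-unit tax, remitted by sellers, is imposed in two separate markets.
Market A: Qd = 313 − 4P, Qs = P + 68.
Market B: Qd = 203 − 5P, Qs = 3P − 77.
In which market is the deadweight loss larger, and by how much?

Market A: pre-tax P* = £49, Q* = 117; post-tax Q = 105.8; deadweight loss = £78.4.
Market B: pre-tax P* = £35, Q* = 28; post-tax Q = 1.75; deadweight loss = £183.75.
Difference: £78.4 vs £183.75 → market B is larger by £105.35.

Market B, by £105.35.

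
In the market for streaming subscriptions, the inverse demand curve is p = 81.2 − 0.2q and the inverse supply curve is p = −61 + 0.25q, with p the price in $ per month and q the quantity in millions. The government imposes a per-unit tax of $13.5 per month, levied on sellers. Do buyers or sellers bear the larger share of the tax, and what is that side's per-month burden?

Sellers bear the larger share: $7.5 per month.

Inverting to q(p) form: qd = 406 − 5p; qs = 4p + 244.
Without the tax, 406 − 5p = 4p + 244 gives 9p = 162, so p* = $18 and q* = 316.
With the tax collected from sellers, supply shifts: qs = 4(p − 13.5) + 244.
New equilibrium: buyers pay $24, sellers receive $10.5, q = 286. (Wedge: pb − ps = 13.5.)
Per-month burden: buyers $6, sellers $7.5.
Sellers take the larger share because supply is less price-elastic here (demand slope 5 vs supply slope 4).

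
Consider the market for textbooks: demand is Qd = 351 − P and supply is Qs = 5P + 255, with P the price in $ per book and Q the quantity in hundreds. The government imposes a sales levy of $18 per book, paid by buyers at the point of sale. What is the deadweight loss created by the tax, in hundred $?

Without the tax, 351 − P = 5P + 255 gives 6P = 96, so P* = $16 and Q* = 335.
With the tax collected from buyers, demand (in seller-price terms) shifts: Qd = 351 − (P + 18).
New equilibrium: buyers pay $31, producers receive $13, Q = 320. (Wedge: Pb − Ps = 18.)
Quantity falls by |ΔQ| = |335 − 320| = 15.
DWL = ½ · t · |ΔQ| = ½ · 18 · 15 = $135.

Deadweight loss = $135 hundred.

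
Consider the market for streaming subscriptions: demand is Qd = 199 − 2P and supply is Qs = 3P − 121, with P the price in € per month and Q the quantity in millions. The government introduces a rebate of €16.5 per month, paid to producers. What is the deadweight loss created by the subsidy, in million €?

Without the subsidy, 199 − 2P = 3P − 121 gives 5P = 320, so P* = €64 and Q* = 71.
With a per-unit subsidy paid to producers, each receives P + 16.5 per unit sold, so supply becomes Qs = 3(P + 16.5) − 121.
Solving gives Q = 90.8 with buyers paying €54.1 and producers receiving €70.6 (the €16.5 wedge).
Quantity rises by |ΔQ| = |71 − 90.8| = 19.8.
DWL = ½ · t · |ΔQ| = ½ · 16.5 · 19.8 = €163.35.

Deadweight loss = €163.35 million.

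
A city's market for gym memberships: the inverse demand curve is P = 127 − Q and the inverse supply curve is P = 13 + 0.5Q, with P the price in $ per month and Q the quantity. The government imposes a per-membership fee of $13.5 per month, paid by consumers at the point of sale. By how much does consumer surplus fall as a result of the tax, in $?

Consumer surplus falls by $643.5.

Inverting to Q(P) form: Qd = 127 − P; Qs = 2P − 26.
Before the tax: set 127 − P = 2P − 26 → P* = $51, Q* = 76.
With the tax collected from consumers, demand (in seller-price terms) shifts: Qd = 127 − (P + 13.5).
New equilibrium: consumers pay $60, producers receive $46.5, Q = 67. (Wedge: Pb − Ps = 13.5.)
ΔCS is the trapezoid between Q = 67 and Q = 76 of height $9: ½ · (76 + 67) · 9 = $643.5.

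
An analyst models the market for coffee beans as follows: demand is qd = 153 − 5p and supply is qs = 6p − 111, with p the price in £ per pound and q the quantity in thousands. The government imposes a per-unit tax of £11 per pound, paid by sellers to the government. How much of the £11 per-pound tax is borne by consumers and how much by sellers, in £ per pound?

Before the tax: set 153 − 5p = 6p − 111 → p* = £24, q* = 33.
With the tax collected from sellers, supply shifts: qs = 6(p − 11) − 111.
New equilibrium: consumers pay £30, sellers receive £19, q = 3. (Wedge: pb − ps = 11.)
Burden on consumers: £6; on sellers: £5. (They sum to £11.)

Consumers bear £6 per pound; sellers bear £5 per pound.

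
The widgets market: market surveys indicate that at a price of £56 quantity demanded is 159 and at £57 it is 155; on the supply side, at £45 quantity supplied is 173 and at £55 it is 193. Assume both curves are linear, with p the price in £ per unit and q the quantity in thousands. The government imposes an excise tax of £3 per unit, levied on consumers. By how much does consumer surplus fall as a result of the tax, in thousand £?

Demand slope: (155 − 159)/(57 − 56) = -4, so qd = 383 − 4p.
Supply slope: (193 − 173)/(55 − 45) = 2, so qs = 2p + 83.
Before the tax: set 383 − 4p = 2p + 83 → p* = £50, q* = 183.
With the tax collected from consumers, demand (in seller-price terms) shifts: qd = 383 − 4(p + 3).
New equilibrium: consumers pay £51, producers receive £48, q = 179. (Wedge: pb − ps = 3.)
ΔCS is the trapezoid between Q = 179 and Q = 183 of height £1: ½ · (183 + 179) · 1 = £181.

Consumer surplus falls by £181 thousand.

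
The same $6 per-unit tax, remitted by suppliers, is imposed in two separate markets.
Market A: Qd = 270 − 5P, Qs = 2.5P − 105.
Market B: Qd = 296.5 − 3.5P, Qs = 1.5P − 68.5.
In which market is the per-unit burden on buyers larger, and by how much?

Market A, by $0.2.

Market A: pre-tax P* = $50, Q* = 20; post-tax Q = 10; per-unit burden on buyers = $2.
Market B: pre-tax P* = $73, Q* = 41; post-tax Q = 34.7; per-unit burden on buyers = $1.8.
Difference: $2 vs $1.8 → market A is larger by $0.2.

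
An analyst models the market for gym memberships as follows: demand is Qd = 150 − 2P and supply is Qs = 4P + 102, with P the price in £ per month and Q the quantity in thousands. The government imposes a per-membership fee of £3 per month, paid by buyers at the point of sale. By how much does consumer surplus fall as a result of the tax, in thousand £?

Consumer surplus falls by £264 thousand.

Without the tax, 150 − 2P = 4P + 102 gives 6P = 48, so P* = £8 and Q* = 134.
With the tax collected from buyers, demand (in seller-price terms) shifts: Qd = 150 − 2(P + 3).
Solving gives Q = 130 with buyers paying £10 and suppliers receiving £7 (the £3 wedge).
ΔCS is the trapezoid between Q = 130 and Q = 134 of height £2: ½ · (134 + 130) · 2 = £264.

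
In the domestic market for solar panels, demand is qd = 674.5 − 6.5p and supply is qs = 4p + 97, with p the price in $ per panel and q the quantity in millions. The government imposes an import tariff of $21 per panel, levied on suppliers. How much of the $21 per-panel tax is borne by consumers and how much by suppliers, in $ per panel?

Without the tax, 674.5 − 6.5p = 4p + 97 gives 10.5p = 577.5, so p* = $55 and q* = 317.
With the tax collected from suppliers, supply shifts: qs = 4(p − 21) + 97.
New equilibrium: consumers pay $63, suppliers receive $42, q = 265. (Wedge: pb − ps = 21.)
Burden on consumers: $8; on suppliers: $13. (They sum to $21.)
The less price-elastic side of the market bears the larger share of a per-unit tax.

Consumers bear $8 per panel; suppliers bear $13 per panel.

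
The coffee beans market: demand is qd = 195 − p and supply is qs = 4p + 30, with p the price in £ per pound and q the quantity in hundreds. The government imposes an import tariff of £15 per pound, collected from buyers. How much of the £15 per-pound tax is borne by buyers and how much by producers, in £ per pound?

Buyers bear £12 per pound; producers bear £3 per pound.

Without the tax, 195 − p = 4p + 30 gives 5p = 165, so p* = £33 and q* = 162.
With the tax collected from buyers, demand (in seller-price terms) shifts: qd = 195 − (p + 15).
New equilibrium: buyers pay £45, producers receive £30, q = 150. (Wedge: pb − ps = 15.)
Burden on buyers: £12; on producers: £3. (They sum to £15.)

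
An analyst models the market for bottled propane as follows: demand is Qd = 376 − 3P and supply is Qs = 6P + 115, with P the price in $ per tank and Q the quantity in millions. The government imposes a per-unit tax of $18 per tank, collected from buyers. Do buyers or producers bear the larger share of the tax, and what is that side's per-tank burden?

Buyers bear the larger share: $12 per tank.

Before the tax: set 376 − 3P = 6P + 115 → P* = $29, Q* = 289.
With the tax collected from buyers, demand (in seller-price terms) shifts: Qd = 376 − 3(P + 18).
New equilibrium: buyers pay $41, producers receive $23, Q = 253. (Wedge: Pb − Ps = 18.)
Per-tank burden: buyers $12, producers $6.
Buyers take the larger share because demand is less price-elastic here (demand slope 3 vs supply slope 6).
The less price-elastic side of the market bears the larger share of a per-unit tax.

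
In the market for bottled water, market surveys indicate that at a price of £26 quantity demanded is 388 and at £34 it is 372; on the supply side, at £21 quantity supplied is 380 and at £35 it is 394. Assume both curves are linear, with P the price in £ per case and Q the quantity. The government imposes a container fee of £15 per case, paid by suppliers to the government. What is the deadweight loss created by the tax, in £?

Deadweight loss = £75.

Demand slope: (372 − 388)/(34 − 26) = -2, so Qd = 440 − 2P.
Supply slope: (394 − 380)/(35 − 21) = 1, so Qs = P + 359.
Before the tax: set 440 − 2P = P + 359 → P* = £27, Q* = 386.
With the tax collected from suppliers, supply shifts: Qs = (P − 15) + 359.
Solving gives Q = 376 with consumers paying £32 and suppliers receiving £17 (the £15 wedge).
Quantity falls by |ΔQ| = |386 − 376| = 10.
DWL = ½ · t · |ΔQ| = ½ · 15 · 10 = £75.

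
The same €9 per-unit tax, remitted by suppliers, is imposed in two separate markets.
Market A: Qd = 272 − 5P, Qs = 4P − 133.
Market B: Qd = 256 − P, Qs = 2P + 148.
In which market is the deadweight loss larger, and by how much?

Market A, by €63.

Market A: pre-tax P* = €45, Q* = 47; post-tax Q = 27; deadweight loss = €90.
Market B: pre-tax P* = €36, Q* = 220; post-tax Q = 214; deadweight loss = €27.
Difference: €90 vs €27 → market A is larger by €63.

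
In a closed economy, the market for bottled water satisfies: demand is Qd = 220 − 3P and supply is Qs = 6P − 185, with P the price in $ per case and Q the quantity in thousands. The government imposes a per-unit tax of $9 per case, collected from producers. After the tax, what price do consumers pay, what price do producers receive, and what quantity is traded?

Consumers pay $51; producers receive $42; quantity = 67.

Before the tax: set 220 − 3P = 6P − 185 → P* = $45, Q* = 85.
With the tax collected from producers, supply shifts: Qs = 6(P − 9) − 185.
New equilibrium: consumers pay $51, producers receive $42, Q = 67. (Wedge: Pb − Ps = 9.)
The less price-elastic side of the market bears the larger share of a per-unit tax.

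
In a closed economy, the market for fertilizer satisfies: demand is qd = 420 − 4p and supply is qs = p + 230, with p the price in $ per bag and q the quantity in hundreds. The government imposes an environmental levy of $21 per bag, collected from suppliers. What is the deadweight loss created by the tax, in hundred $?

Deadweight loss = $176.4 hundred.

Without the tax, 420 − 4p = p + 230 gives 5p = 190, so p* = $38 and q* = 268.
With the tax collected from suppliers, supply shifts: qs = (p − 21) + 230.
Solving gives q = 251.2 with consumers paying $42.2 and suppliers receiving $21.2 (the $21 wedge).
Quantity falls by |ΔQ| = |268 − 251.2| = 16.8.
DWL = ½ · t · |ΔQ| = ½ · 21 · 16.8 = $176.4.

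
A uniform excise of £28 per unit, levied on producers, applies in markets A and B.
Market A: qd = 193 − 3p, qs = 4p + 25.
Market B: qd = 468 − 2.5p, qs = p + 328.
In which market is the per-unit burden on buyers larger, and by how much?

Market A, by £8.

Market A: pre-tax p* = £24, q* = 121; post-tax q = 73; per-unit burden on buyers = £16.
Market B: pre-tax p* = £40, q* = 368; post-tax q = 348; per-unit burden on buyers = £8.
Difference: £16 vs £8 → market A is larger by £8.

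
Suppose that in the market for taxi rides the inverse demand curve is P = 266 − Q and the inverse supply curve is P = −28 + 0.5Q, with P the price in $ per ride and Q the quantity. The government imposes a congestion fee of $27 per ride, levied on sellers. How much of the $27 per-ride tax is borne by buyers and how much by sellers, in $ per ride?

Buyers bear $18 per ride; sellers bear $9 per ride.

Rewrite in direct form: Qd = 266 − P and Qs = 2P + 56.
Before the tax: set 266 − P = 2P + 56 → P* = $70, Q* = 196.
With the tax collected from sellers, supply shifts: Qs = 2(P − 27) + 56.
Solving gives Q = 178 with buyers paying $88 and sellers receiving $61 (the $27 wedge).
Burden on buyers: $18; on sellers: $9. (They sum to $27.)
The less price-elastic side of the market bears the larger share of a per-unit tax.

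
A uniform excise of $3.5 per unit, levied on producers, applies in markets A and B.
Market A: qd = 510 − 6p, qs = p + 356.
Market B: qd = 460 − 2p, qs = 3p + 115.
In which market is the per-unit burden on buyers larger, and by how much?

Market B, by $1.6.

Market A: pre-tax p* = $22, q* = 378; post-tax q = 375; per-unit burden on buyers = $0.5.
Market B: pre-tax p* = $69, q* = 322; post-tax q = 317.8; per-unit burden on buyers = $2.1.
Difference: $0.5 vs $2.1 → market B is larger by $1.6.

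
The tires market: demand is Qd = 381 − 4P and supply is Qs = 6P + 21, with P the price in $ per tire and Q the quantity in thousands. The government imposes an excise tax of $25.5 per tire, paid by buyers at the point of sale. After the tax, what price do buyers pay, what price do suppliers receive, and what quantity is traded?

Buyers pay $51.3; suppliers receive $25.8; quantity = 175.8.

Without the tax, 381 − 4P = 6P + 21 gives 10P = 360, so P* = $36 and Q* = 237.
With the tax collected from buyers, demand (in seller-price terms) shifts: Qd = 381 − 4(P + 25.5).
Solving gives Q = 175.8 with buyers paying $51.3 and suppliers receiving $25.8 (the $25.5 wedge).
The less price-elastic side of the market bears the larger share of a per-unit tax.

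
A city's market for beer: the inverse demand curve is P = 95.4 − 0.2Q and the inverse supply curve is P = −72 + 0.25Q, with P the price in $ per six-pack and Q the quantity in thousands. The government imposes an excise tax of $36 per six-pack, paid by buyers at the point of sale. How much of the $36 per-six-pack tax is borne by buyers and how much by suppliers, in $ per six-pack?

Buyers bear $16 per six-pack; suppliers bear $20 per six-pack.

Rewrite in direct form: Qd = 477 − 5P and Qs = 4P + 288.
Before the tax: set 477 − 5P = 4P + 288 → P* = $21, Q* = 372.
With the tax collected from buyers, demand (in seller-price terms) shifts: Qd = 477 − 5(P + 36).
Solving gives Q = 292 with buyers paying $37 and suppliers receiving $1 (the $36 wedge).
Burden on buyers: $16; on suppliers: $20. (They sum to $36.)
The less price-elastic side of the market bears the larger share of a per-unit tax.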